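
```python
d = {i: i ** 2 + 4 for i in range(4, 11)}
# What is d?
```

{4: 20, 5: 29, 6: 40, 7: 53, 8: 68, 9: 85, 10: 104}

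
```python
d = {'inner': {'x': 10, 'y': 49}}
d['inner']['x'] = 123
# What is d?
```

After line 1: d = {'inner': {'x': 10, 'y': 49}}
After line 2 (inner x overwritten): d = {'inner': {'x': 123, 'y': 49}}

{'inner': {'x': 123, 'y': 49}}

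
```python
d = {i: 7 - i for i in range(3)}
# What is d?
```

{0: 7, 1: 6, 2: 5}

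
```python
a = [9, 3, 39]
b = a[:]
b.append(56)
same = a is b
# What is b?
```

After line 1: a = [9, 3, 39]
After line 2 (b = a[:] is a shallow copy, new object): a = [9, 3, 39], b = [9, 3, 39]
After line 3 (append only mutates b): a = [9, 3, 39], b = [9, 3, 39, 56]
After line 4 (same = a is b; different objects -> False): same = False

[9, 3, 39, 56]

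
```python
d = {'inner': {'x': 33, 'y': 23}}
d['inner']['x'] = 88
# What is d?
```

After line 1: d = {'inner': {'x': 33, 'y': 23}}
After line 2 (inner x overwritten): d = {'inner': {'x': 88, 'y': 23}}

{'inner': {'x': 88, 'y': 23}}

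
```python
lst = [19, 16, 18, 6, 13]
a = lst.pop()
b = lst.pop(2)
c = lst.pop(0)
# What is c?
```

After line 1: lst = [19, 16, 18, 6, 13]
After line 2 (pop() -> a = 13): lst = [19, 16, 18, 6]
After line 3 (pop(2) -> b = 18): lst = [19, 16, 6]
After line 4 (pop(0) -> c = 19): lst = [16, 6]

19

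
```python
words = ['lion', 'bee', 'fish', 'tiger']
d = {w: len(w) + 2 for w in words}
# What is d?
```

{'lion': 6, 'bee': 5, 'fish': 6, 'tiger': 7}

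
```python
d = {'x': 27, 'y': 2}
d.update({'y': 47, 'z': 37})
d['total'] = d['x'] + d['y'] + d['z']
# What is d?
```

After line 1: d = {'x': 27, 'y': 2}
After line 2 (y overwritten, z added): d = {'x': 27, 'y': 47, 'z': 37}
After line 3 (total = 27 + 47 + 37 = 111): d = {'x': 27, 'y': 47, 'z': 37, 'total': 111}

{'x': 27, 'y': 47, 'z': 37, 'total': 111}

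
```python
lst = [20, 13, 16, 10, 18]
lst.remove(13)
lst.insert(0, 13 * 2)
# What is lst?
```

After line 1: lst = [20, 13, 16, 10, 18]
After line 2 (remove first 13): lst = [20, 16, 10, 18]
After line 3 (insert 26 at index 0): lst = [26, 20, 16, 10, 18]

[26, 20, 16, 10, 18]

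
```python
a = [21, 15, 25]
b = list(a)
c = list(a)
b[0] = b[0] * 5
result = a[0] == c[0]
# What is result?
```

After line 1: a = [21, 15, 25]
After line 2 (b = list(a), copy): a = [21, 15, 25], b = [21, 15, 25]
After line 3 (c = list(a) is a copy, new object): c = [21, 15, 25]
After line 4 (b[0] = 21 * 5 = 105; only b mutates (copy)): a = [21, 15, 25], b = [105, 15, 25], c = [21, 15, 25]
After line 5 (a[0] = 21, c[0] = 21; result = True)

True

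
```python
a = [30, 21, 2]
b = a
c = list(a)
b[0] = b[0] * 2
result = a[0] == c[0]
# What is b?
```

After line 1: a = [30, 21, 2]
After line 2 (b = a, alias): a = [30, 21, 2], b = [30, 21, 2]
After line 3 (c = list(a) is a copy, new object): c = [30, 21, 2]
After line 4 (b[0] = 30 * 2 = 60; mutates shared a/b): a = b = [60, 21, 2], c = [30, 21, 2]
After line 5 (a[0] = 60, c[0] = 30; result = False)

[60, 21, 2]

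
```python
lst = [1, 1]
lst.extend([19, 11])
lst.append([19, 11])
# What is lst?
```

After line 1: lst = [1, 1]
After line 2 (extend unpacks [19, 11]): lst = [1, 1, 19, 11]
After line 3 (append adds [19, 11] as single element): lst = [1, 1, 19, 11, [19, 11]]

[1, 1, 19, 11, [19, 11]]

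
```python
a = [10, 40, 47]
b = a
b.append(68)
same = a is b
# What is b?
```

After line 1: a = [10, 40, 47]
After line 2 (b = a is an alias, same object): a = [10, 40, 47], b = [10, 40, 47]
After line 3 (b.append mutates the shared list): a = [10, 40, 47, 68], b = [10, 40, 47, 68]
After line 4 (same = a is b; same object -> True): same = True

[10, 40, 47, 68]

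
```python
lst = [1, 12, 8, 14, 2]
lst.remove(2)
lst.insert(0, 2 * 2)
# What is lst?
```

After line 1: lst = [1, 12, 8, 14, 2]
After line 2 (remove first 2): lst = [1, 12, 8, 14]
After line 3 (insert 4 at index 0): lst = [4, 1, 12, 8, 14]

[4, 1, 12, 8, 14]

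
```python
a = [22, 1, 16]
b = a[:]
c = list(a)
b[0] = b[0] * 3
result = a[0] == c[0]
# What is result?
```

After line 1: a = [22, 1, 16]
After line 2 (b = a[:], copy): a = [22, 1, 16], b = [22, 1, 16]
After line 3 (c = list(a) is a copy, new object): c = [22, 1, 16]
After line 4 (b[0] = 22 * 3 = 66; only b mutates (copy)): a = [22, 1, 16], b = [66, 1, 16], c = [22, 1, 16]
After line 5 (a[0] = 22, c[0] = 22; result = True)

True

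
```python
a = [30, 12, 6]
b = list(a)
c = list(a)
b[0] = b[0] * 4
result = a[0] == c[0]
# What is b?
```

After line 1: a = [30, 12, 6]
After line 2 (b = list(a), copy): a = [30, 12, 6], b = [30, 12, 6]
After line 3 (c = list(a) is a copy, new object): c = [30, 12, 6]
After line 4 (b[0] = 30 * 4 = 120; only b mutates (copy)): a = [30, 12, 6], b = [120, 12, 6], c = [30, 12, 6]
After line 5 (a[0] = 30, c[0] = 30; result = True)

[120, 12, 6]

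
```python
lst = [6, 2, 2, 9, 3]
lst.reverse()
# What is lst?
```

[3, 9, 2, 2, 6]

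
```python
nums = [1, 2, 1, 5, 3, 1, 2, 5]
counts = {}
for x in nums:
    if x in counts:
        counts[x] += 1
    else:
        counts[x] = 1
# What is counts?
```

Initial: counts = {}, nums = [1, 2, 1, 5, 3, 1, 2, 5]
See 1: counts = {1: 1}
See 2: counts = {1: 1, 2: 1}
See 1: counts = {1: 2, 2: 1}
See 5: counts = {1: 2, 2: 1, 5: 1}
See 3: counts = {1: 2, 2: 1, 5: 1, 3: 1}
See 1: counts = {1: 3, 2: 1, 5: 1, 3: 1}
See 2: counts = {1: 3, 2: 2, 5: 1, 3: 1}
See 5: counts = {1: 3, 2: 2, 5: 2, 3: 1}

{1: 3, 2: 2, 5: 2, 3: 1}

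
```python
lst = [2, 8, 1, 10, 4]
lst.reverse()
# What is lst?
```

[4, 10, 1, 8, 2]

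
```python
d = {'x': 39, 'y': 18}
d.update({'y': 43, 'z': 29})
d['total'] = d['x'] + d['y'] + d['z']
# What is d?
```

After line 1: d = {'x': 39, 'y': 18}
After line 2 (y overwritten, z added): d = {'x': 39, 'y': 43, 'z': 29}
After line 3 (total = 39 + 43 + 29 = 111): d = {'x': 39, 'y': 43, 'z': 29, 'total': 111}

{'x': 39, 'y': 43, 'z': 29, 'total': 111}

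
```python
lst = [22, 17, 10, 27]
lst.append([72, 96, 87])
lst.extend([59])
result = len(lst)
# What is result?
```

After line 1: lst = [22, 17, 10, 27]
After line 2 (append adds [72, 96, 87] as single element): lst = [22, 17, 10, 27, [72, 96, 87]]
After line 3 (extend unpacks [59], adds 59): lst = [22, 17, 10, 27, [72, 96, 87], 59]
After line 4: result = len(lst) = 6

6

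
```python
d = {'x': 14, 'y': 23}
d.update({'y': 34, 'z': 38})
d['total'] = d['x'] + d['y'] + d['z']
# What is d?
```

After line 1: d = {'x': 14, 'y': 23}
After line 2 (y overwritten, z added): d = {'x': 14, 'y': 34, 'z': 38}
After line 3 (total = 14 + 34 + 38 = 86): d = {'x': 14, 'y': 34, 'z': 38, 'total': 86}

{'x': 14, 'y': 34, 'z': 38, 'total': 86}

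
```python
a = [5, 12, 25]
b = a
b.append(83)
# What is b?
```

After line 1: a = [5, 12, 25]
After line 2 (b = a is an alias, same object): a = [5, 12, 25], b = [5, 12, 25]
After line 3 (b.append mutates the shared list): a = [5, 12, 25, 83], b = [5, 12, 25, 83]

[5, 12, 25, 83]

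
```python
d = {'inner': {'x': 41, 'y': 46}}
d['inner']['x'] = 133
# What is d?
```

After line 1: d = {'inner': {'x': 41, 'y': 46}}
After line 2 (inner x overwritten): d = {'inner': {'x': 133, 'y': 46}}

{'inner': {'x': 133, 'y': 46}}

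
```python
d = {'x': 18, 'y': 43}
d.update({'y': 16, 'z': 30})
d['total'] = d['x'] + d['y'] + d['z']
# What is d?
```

After line 1: d = {'x': 18, 'y': 43}
After line 2 (y overwritten, z added): d = {'x': 18, 'y': 16, 'z': 30}
After line 3 (total = 18 + 16 + 30 = 64): d = {'x': 18, 'y': 16, 'z': 30, 'total': 64}

{'x': 18, 'y': 16, 'z': 30, 'total': 64}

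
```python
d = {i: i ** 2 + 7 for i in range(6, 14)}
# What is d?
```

{6: 43, 7: 56, 8: 71, 9: 88, 10: 107, 11: 128, 12: 151, 13: 176}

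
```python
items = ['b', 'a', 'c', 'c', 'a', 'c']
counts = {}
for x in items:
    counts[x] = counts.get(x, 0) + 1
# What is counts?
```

Initial: counts = {}, items = ['b', 'a', 'c', 'c', 'a', 'c']
See 'b': counts = {'b': 1}
See 'a': counts = {'b': 1, 'a': 1}
See 'c': counts = {'b': 1, 'a': 1, 'c': 1}
See 'c': counts = {'b': 1, 'a': 1, 'c': 2}
See 'a': counts = {'b': 1, 'a': 2, 'c': 2}
See 'c': counts = {'b': 1, 'a': 2, 'c': 3}

{'b': 1, 'a': 2, 'c': 3}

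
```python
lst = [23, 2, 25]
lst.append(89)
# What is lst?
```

[23, 2, 25, 89]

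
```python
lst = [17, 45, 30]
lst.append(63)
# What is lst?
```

[17, 45, 30, 63]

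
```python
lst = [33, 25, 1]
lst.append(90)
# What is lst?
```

[33, 25, 1, 90]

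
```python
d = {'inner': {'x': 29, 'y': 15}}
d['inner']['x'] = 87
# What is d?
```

After line 1: d = {'inner': {'x': 29, 'y': 15}}
After line 2 (inner x overwritten): d = {'inner': {'x': 87, 'y': 15}}

{'inner': {'x': 87, 'y': 15}}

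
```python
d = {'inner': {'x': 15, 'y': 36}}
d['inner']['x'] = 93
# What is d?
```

After line 1: d = {'inner': {'x': 15, 'y': 36}}
After line 2 (inner x overwritten): d = {'inner': {'x': 93, 'y': 36}}

{'inner': {'x': 93, 'y': 36}}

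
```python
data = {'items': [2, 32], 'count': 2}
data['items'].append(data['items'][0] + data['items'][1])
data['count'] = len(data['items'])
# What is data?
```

After line 1: data = {'items': [2, 32], 'count': 2}
After line 2 (append 2 + 32 = 34): data = {'items': [2, 32, 34], 'count': 2}
After line 3 (count = len(items) = 3): data = {'items': [2, 32, 34], 'count': 3}

{'items': [2, 32, 34], 'count': 3}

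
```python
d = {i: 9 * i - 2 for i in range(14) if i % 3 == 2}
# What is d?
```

{2: 16, 5: 43, 8: 70, 11: 97}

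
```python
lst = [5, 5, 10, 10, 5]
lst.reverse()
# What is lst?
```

[5, 10, 10, 5, 5]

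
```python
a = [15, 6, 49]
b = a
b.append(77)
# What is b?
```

After line 1: a = [15, 6, 49]
After line 2 (b = a is an alias, same object): a = [15, 6, 49], b = [15, 6, 49]
After line 3 (b.append mutates the shared list): a = [15, 6, 49, 77], b = [15, 6, 49, 77]

[15, 6, 49, 77]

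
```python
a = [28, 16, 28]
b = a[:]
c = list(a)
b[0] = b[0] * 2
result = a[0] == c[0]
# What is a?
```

After line 1: a = [28, 16, 28]
After line 2 (b = a[:], copy): a = [28, 16, 28], b = [28, 16, 28]
After line 3 (c = list(a) is a copy, new object): c = [28, 16, 28]
After line 4 (b[0] = 28 * 2 = 56; only b mutates (copy)): a = [28, 16, 28], b = [56, 16, 28], c = [28, 16, 28]
After line 5 (a[0] = 28, c[0] = 28; result = True)

[28, 16, 28]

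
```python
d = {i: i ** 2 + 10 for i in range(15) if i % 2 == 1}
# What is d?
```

{1: 11, 3: 19, 5: 35, 7: 59, 9: 91, 11: 131, 13: 179}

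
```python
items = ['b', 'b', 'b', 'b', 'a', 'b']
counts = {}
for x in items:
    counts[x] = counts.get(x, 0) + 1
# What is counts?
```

Initial: counts = {}, items = ['b', 'b', 'b', 'b', 'a', 'b']
See 'b': counts = {'b': 1}
See 'b': counts = {'b': 2}
See 'b': counts = {'b': 3}
See 'b': counts = {'b': 4}
See 'a': counts = {'b': 4, 'a': 1}
See 'b': counts = {'b': 5, 'a': 1}

{'b': 5, 'a': 1}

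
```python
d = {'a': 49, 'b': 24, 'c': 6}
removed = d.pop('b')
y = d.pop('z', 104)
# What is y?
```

After line 1: d = {'a': 49, 'b': 24, 'c': 6}
After line 2 (pop 'b' returns 24): d = {'a': 49, 'c': 6}, removed = 24
After line 3 (pop 'z' missing, returns default 104): d = {'a': 49, 'c': 6}, y = 104

104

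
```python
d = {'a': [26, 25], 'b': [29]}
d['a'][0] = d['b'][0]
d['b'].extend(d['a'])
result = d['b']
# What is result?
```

After line 1: d = {'a': [26, 25], 'b': [29]}
After line 2 (a[0] = b[0] = 29): d = {'a': [29, 25], 'b': [29]}
After line 3 (b.extend(a) appends [29, 25]): d = {'a': [29, 25], 'b': [29, 29, 25]}
After line 4: result = d['b'] = [29, 29, 25]

[29, 29, 25]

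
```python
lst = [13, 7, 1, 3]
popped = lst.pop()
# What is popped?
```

3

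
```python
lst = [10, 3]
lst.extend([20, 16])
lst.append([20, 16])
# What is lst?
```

After line 1: lst = [10, 3]
After line 2 (extend unpacks [20, 16]): lst = [10, 3, 20, 16]
After line 3 (append adds [20, 16] as single element): lst = [10, 3, 20, 16, [20, 16]]

[10, 3, 20, 16, [20, 16]]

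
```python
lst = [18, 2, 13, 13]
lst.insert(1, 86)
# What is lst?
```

[18, 86, 2, 13, 13]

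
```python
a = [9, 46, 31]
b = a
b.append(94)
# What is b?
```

After line 1: a = [9, 46, 31]
After line 2 (b = a is an alias, same object): a = [9, 46, 31], b = [9, 46, 31]
After line 3 (b.append mutates the shared list): a = [9, 46, 31, 94], b = [9, 46, 31, 94]

[9, 46, 31, 94]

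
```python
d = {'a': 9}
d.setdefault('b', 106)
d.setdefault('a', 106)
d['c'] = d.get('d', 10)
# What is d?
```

After line 1: d = {'a': 9}
After line 2 (setdefault adds 'b'=106): d = {'a': 9, 'b': 106}
After line 3 (setdefault 'a' no-op, already exists): d = {'a': 9, 'b': 106}
After line 4 (get('d', 10) returns default since 'd' not in d): d = {'a': 9, 'b': 106, 'c': 10}

{'a': 9, 'b': 106, 'c': 10}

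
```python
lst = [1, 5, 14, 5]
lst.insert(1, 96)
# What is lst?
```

[1, 96, 5, 14, 5]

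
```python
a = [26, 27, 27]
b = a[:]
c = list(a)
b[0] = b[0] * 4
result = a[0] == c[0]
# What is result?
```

After line 1: a = [26, 27, 27]
After line 2 (b = a[:], copy): a = [26, 27, 27], b = [26, 27, 27]
After line 3 (c = list(a) is a copy, new object): c = [26, 27, 27]
After line 4 (b[0] = 26 * 4 = 104; only b mutates (copy)): a = [26, 27, 27], b = [104, 27, 27], c = [26, 27, 27]
After line 5 (a[0] = 26, c[0] = 26; result = True)

True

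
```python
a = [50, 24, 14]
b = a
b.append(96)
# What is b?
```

After line 1: a = [50, 24, 14]
After line 2 (b = a is an alias, same object): a = [50, 24, 14], b = [50, 24, 14]
After line 3 (b.append mutates the shared list): a = [50, 24, 14, 96], b = [50, 24, 14, 96]

[50, 24, 14, 96]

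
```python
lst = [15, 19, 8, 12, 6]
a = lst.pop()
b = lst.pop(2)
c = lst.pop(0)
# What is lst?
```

After line 1: lst = [15, 19, 8, 12, 6]
After line 2 (pop() -> a = 6): lst = [15, 19, 8, 12]
After line 3 (pop(2) -> b = 8): lst = [15, 19, 12]
After line 4 (pop(0) -> c = 15): lst = [19, 12]

[19, 12]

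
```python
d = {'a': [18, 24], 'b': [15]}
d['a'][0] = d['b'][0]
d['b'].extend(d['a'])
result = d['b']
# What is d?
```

After line 1: d = {'a': [18, 24], 'b': [15]}
After line 2 (a[0] = b[0] = 15): d = {'a': [15, 24], 'b': [15]}
After line 3 (b.extend(a) appends [15, 24]): d = {'a': [15, 24], 'b': [15, 15, 24]}
After line 4: result = d['b'] = [15, 15, 24]

{'a': [15, 24], 'b': [15, 15, 24]}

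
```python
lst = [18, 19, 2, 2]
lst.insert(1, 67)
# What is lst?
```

[18, 67, 19, 2, 2]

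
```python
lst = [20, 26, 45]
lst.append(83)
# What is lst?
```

[20, 26, 45, 83]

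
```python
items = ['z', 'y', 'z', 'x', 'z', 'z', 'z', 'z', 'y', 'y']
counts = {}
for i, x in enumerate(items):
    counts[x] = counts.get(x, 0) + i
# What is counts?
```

Initial: counts = {}, items = ['z', 'y', 'z', 'x', 'z', 'z', 'z', 'z', 'y', 'y']
i=0, x='z': counts = {'z': 0}
i=1, x='y': counts = {'z': 0, 'y': 1}
i=2, x='z': counts = {'z': 2, 'y': 1}
i=3, x='x': counts = {'z': 2, 'y': 1, 'x': 3}
i=4, x='z': counts = {'z': 6, 'y': 1, 'x': 3}
i=5, x='z': counts = {'z': 11, 'y': 1, 'x': 3}
i=6, x='z': counts = {'z': 17, 'y': 1, 'x': 3}
i=7, x='z': counts = {'z': 24, 'y': 1, 'x': 3}
i=8, x='y': counts = {'z': 24, 'y': 9, 'x': 3}
i=9, x='y': counts = {'z': 24, 'y': 18, 'x': 3}

{'z': 24, 'y': 18, 'x': 3}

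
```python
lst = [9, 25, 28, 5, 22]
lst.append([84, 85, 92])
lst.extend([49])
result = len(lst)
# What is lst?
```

After line 1: lst = [9, 25, 28, 5, 22]
After line 2 (append adds [84, 85, 92] as single element): lst = [9, 25, 28, 5, 22, [84, 85, 92]]
After line 3 (extend unpacks [49], adds 49): lst = [9, 25, 28, 5, 22, [84, 85, 92], 49]
After line 4: result = len(lst) = 7

[9, 25, 28, 5, 22, [84, 85, 92], 49]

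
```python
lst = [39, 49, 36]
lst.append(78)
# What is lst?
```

[39, 49, 36, 78]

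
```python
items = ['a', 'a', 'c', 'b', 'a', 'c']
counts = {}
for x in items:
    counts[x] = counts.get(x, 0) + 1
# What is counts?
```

Initial: counts = {}, items = ['a', 'a', 'c', 'b', 'a', 'c']
See 'a': counts = {'a': 1}
See 'a': counts = {'a': 2}
See 'c': counts = {'a': 2, 'c': 1}
See 'b': counts = {'a': 2, 'c': 1, 'b': 1}
See 'a': counts = {'a': 3, 'c': 1, 'b': 1}
See 'c': counts = {'a': 3, 'c': 2, 'b': 1}

{'a': 3, 'c': 2, 'b': 1}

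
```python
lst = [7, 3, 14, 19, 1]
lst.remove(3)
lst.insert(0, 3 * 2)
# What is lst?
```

After line 1: lst = [7, 3, 14, 19, 1]
After line 2 (remove first 3): lst = [7, 14, 19, 1]
After line 3 (insert 6 at index 0): lst = [6, 7, 14, 19, 1]

[6, 7, 14, 19, 1]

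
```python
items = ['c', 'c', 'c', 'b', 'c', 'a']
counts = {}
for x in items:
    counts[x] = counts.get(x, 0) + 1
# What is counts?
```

Initial: counts = {}, items = ['c', 'c', 'c', 'b', 'c', 'a']
See 'c': counts = {'c': 1}
See 'c': counts = {'c': 2}
See 'c': counts = {'c': 3}
See 'b': counts = {'c': 3, 'b': 1}
See 'c': counts = {'c': 4, 'b': 1}
See 'a': counts = {'c': 4, 'b': 1, 'a': 1}

{'c': 4, 'b': 1, 'a': 1}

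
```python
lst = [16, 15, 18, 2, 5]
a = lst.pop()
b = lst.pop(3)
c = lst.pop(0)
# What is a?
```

After line 1: lst = [16, 15, 18, 2, 5]
After line 2 (pop() -> a = 5): lst = [16, 15, 18, 2]
After line 3 (pop(3) -> b = 2): lst = [16, 15, 18]
After line 4 (pop(0) -> c = 16): lst = [15, 18]

5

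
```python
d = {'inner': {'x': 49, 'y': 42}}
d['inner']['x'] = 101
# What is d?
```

After line 1: d = {'inner': {'x': 49, 'y': 42}}
After line 2 (inner x overwritten): d = {'inner': {'x': 101, 'y': 42}}

{'inner': {'x': 101, 'y': 42}}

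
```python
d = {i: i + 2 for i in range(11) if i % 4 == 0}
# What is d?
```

{0: 2, 4: 6, 8: 10}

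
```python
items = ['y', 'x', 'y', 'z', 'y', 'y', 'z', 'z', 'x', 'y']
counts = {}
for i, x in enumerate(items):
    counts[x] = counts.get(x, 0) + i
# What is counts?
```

Initial: counts = {}, items = ['y', 'x', 'y', 'z', 'y', 'y', 'z', 'z', 'x', 'y']
i=0, x='y': counts = {'y': 0}
i=1, x='x': counts = {'y': 0, 'x': 1}
i=2, x='y': counts = {'y': 2, 'x': 1}
i=3, x='z': counts = {'y': 2, 'x': 1, 'z': 3}
i=4, x='y': counts = {'y': 6, 'x': 1, 'z': 3}
i=5, x='y': counts = {'y': 11, 'x': 1, 'z': 3}
i=6, x='z': counts = {'y': 11, 'x': 1, 'z': 9}
i=7, x='z': counts = {'y': 11, 'x': 1, 'z': 16}
i=8, x='x': counts = {'y': 11, 'x': 9, 'z': 16}
i=9, x='y': counts = {'y': 20, 'x': 9, 'z': 16}

{'y': 20, 'x': 9, 'z': 16}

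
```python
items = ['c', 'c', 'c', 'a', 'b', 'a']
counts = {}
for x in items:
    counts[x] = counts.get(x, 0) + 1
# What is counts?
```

Initial: counts = {}, items = ['c', 'c', 'c', 'a', 'b', 'a']
See 'c': counts = {'c': 1}
See 'c': counts = {'c': 2}
See 'c': counts = {'c': 3}
See 'a': counts = {'c': 3, 'a': 1}
See 'b': counts = {'c': 3, 'a': 1, 'b': 1}
See 'a': counts = {'c': 3, 'a': 2, 'b': 1}

{'c': 3, 'a': 2, 'b': 1}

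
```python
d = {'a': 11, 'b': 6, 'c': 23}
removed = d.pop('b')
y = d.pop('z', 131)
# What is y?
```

After line 1: d = {'a': 11, 'b': 6, 'c': 23}
After line 2 (pop 'b' returns 6): d = {'a': 11, 'c': 23}, removed = 6
After line 3 (pop 'z' missing, returns default 131): d = {'a': 11, 'c': 23}, y = 131

131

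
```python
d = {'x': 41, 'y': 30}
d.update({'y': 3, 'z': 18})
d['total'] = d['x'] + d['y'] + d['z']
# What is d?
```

After line 1: d = {'x': 41, 'y': 30}
After line 2 (y overwritten, z added): d = {'x': 41, 'y': 3, 'z': 18}
After line 3 (total = 41 + 3 + 18 = 62): d = {'x': 41, 'y': 3, 'z': 18, 'total': 62}

{'x': 41, 'y': 3, 'z': 18, 'total': 62}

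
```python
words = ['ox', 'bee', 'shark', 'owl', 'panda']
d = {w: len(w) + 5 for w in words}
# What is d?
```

{'ox': 7, 'bee': 8, 'shark': 10, 'owl': 8, 'panda': 10}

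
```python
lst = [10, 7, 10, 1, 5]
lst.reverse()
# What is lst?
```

[5, 1, 10, 7, 10]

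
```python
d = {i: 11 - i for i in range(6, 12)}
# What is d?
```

{6: 5, 7: 4, 8: 3, 9: 2, 10: 1, 11: 0}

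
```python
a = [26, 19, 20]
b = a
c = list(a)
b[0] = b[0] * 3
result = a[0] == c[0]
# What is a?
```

After line 1: a = [26, 19, 20]
After line 2 (b = a, alias): a = [26, 19, 20], b = [26, 19, 20]
After line 3 (c = list(a) is a copy, new object): c = [26, 19, 20]
After line 4 (b[0] = 26 * 3 = 78; mutates shared a/b): a = b = [78, 19, 20], c = [26, 19, 20]
After line 5 (a[0] = 78, c[0] = 26; result = False)

[78, 19, 20]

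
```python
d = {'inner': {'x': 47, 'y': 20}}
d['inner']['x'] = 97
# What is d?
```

After line 1: d = {'inner': {'x': 47, 'y': 20}}
After line 2 (inner x overwritten): d = {'inner': {'x': 97, 'y': 20}}

{'inner': {'x': 97, 'y': 20}}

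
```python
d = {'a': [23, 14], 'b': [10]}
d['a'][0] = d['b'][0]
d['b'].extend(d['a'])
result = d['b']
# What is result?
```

After line 1: d = {'a': [23, 14], 'b': [10]}
After line 2 (a[0] = b[0] = 10): d = {'a': [10, 14], 'b': [10]}
After line 3 (b.extend(a) appends [10, 14]): d = {'a': [10, 14], 'b': [10, 10, 14]}
After line 4: result = d['b'] = [10, 10, 14]

[10, 10, 14]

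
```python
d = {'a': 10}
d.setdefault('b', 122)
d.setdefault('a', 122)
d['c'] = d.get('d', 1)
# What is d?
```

After line 1: d = {'a': 10}
After line 2 (setdefault adds 'b'=122): d = {'a': 10, 'b': 122}
After line 3 (setdefault 'a' no-op, already exists): d = {'a': 10, 'b': 122}
After line 4 (get('d', 1) returns default since 'd' not in d): d = {'a': 10, 'b': 122, 'c': 1}

{'a': 10, 'b': 122, 'c': 1}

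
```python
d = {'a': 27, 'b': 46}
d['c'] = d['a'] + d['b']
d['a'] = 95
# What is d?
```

After line 1: d = {'a': 27, 'b': 46}
After line 2 (d['c'] = 27 + 46): d = {'a': 27, 'b': 46, 'c': 73}
After line 3: d = {'a': 95, 'b': 46, 'c': 73}

{'a': 95, 'b': 46, 'c': 73}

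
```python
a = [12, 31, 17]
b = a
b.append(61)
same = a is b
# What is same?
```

After line 1: a = [12, 31, 17]
After line 2 (b = a is an alias, same object): a = [12, 31, 17], b = [12, 31, 17]
After line 3 (b.append mutates the shared list): a = [12, 31, 17, 61], b = [12, 31, 17, 61]
After line 4 (same = a is b; same object -> True): same = True

True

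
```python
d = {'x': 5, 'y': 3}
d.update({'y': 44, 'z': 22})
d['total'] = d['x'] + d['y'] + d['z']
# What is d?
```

After line 1: d = {'x': 5, 'y': 3}
After line 2 (y overwritten, z added): d = {'x': 5, 'y': 44, 'z': 22}
After line 3 (total = 5 + 44 + 22 = 71): d = {'x': 5, 'y': 44, 'z': 22, 'total': 71}

{'x': 5, 'y': 44, 'z': 22, 'total': 71}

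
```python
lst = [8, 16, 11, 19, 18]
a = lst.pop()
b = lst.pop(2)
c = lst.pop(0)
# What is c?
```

After line 1: lst = [8, 16, 11, 19, 18]
After line 2 (pop() -> a = 18): lst = [8, 16, 11, 19]
After line 3 (pop(2) -> b = 11): lst = [8, 16, 19]
After line 4 (pop(0) -> c = 8): lst = [16, 19]

8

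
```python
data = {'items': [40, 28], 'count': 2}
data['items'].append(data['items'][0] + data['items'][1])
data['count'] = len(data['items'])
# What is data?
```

After line 1: data = {'items': [40, 28], 'count': 2}
After line 2 (append 40 + 28 = 68): data = {'items': [40, 28, 68], 'count': 2}
After line 3 (count = len(items) = 3): data = {'items': [40, 28, 68], 'count': 3}

{'items': [40, 28, 68], 'count': 3}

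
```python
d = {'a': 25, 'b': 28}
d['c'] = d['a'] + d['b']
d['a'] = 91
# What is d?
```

After line 1: d = {'a': 25, 'b': 28}
After line 2 (d['c'] = 25 + 28): d = {'a': 25, 'b': 28, 'c': 53}
After line 3: d = {'a': 91, 'b': 28, 'c': 53}

{'a': 91, 'b': 28, 'c': 53}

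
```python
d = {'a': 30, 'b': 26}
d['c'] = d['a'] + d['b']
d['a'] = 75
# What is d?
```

After line 1: d = {'a': 30, 'b': 26}
After line 2 (d['c'] = 30 + 26): d = {'a': 30, 'b': 26, 'c': 56}
After line 3: d = {'a': 75, 'b': 26, 'c': 56}

{'a': 75, 'b': 26, 'c': 56}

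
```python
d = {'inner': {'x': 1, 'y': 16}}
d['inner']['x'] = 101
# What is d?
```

After line 1: d = {'inner': {'x': 1, 'y': 16}}
After line 2 (inner x overwritten): d = {'inner': {'x': 101, 'y': 16}}

{'inner': {'x': 101, 'y': 16}}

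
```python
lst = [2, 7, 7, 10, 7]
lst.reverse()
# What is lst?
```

[7, 10, 7, 7, 2]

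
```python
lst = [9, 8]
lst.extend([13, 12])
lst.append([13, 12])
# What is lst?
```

After line 1: lst = [9, 8]
After line 2 (extend unpacks [13, 12]): lst = [9, 8, 13, 12]
After line 3 (append adds [13, 12] as single element): lst = [9, 8, 13, 12, [13, 12]]

[9, 8, 13, 12, [13, 12]]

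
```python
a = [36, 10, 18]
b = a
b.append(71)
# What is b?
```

After line 1: a = [36, 10, 18]
After line 2 (b = a is an alias, same object): a = [36, 10, 18], b = [36, 10, 18]
After line 3 (b.append mutates the shared list): a = [36, 10, 18, 71], b = [36, 10, 18, 71]

[36, 10, 18, 71]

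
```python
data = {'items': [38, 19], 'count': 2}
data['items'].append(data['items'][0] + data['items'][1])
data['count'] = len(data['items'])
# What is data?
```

After line 1: data = {'items': [38, 19], 'count': 2}
After line 2 (append 38 + 19 = 57): data = {'items': [38, 19, 57], 'count': 2}
After line 3 (count = len(items) = 3): data = {'items': [38, 19, 57], 'count': 3}

{'items': [38, 19, 57], 'count': 3}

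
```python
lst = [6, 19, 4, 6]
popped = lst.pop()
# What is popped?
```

6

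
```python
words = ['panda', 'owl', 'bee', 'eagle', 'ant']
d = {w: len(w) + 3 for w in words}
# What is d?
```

{'panda': 8, 'owl': 6, 'bee': 6, 'eagle': 8, 'ant': 6}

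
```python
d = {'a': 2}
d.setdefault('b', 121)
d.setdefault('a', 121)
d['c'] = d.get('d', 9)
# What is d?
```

After line 1: d = {'a': 2}
After line 2 (setdefault adds 'b'=121): d = {'a': 2, 'b': 121}
After line 3 (setdefault 'a' no-op, already exists): d = {'a': 2, 'b': 121}
After line 4 (get('d', 9) returns default since 'd' not in d): d = {'a': 2, 'b': 121, 'c': 9}

{'a': 2, 'b': 121, 'c': 9}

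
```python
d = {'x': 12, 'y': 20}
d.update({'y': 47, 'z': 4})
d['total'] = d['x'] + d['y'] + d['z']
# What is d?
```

After line 1: d = {'x': 12, 'y': 20}
After line 2 (y overwritten, z added): d = {'x': 12, 'y': 47, 'z': 4}
After line 3 (total = 12 + 47 + 4 = 63): d = {'x': 12, 'y': 47, 'z': 4, 'total': 63}

{'x': 12, 'y': 47, 'z': 4, 'total': 63}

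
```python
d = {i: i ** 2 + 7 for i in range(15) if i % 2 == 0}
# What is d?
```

{0: 7, 2: 11, 4: 23, 6: 43, 8: 71, 10: 107, 12: 151, 14: 203}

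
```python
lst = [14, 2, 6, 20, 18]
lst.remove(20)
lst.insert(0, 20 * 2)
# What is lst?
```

After line 1: lst = [14, 2, 6, 20, 18]
After line 2 (remove first 20): lst = [14, 2, 6, 18]
After line 3 (insert 40 at index 0): lst = [40, 14, 2, 6, 18]

[40, 14, 2, 6, 18]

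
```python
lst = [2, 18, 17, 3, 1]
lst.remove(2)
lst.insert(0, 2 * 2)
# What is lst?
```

After line 1: lst = [2, 18, 17, 3, 1]
After line 2 (remove first 2): lst = [18, 17, 3, 1]
After line 3 (insert 4 at index 0): lst = [4, 18, 17, 3, 1]

[4, 18, 17, 3, 1]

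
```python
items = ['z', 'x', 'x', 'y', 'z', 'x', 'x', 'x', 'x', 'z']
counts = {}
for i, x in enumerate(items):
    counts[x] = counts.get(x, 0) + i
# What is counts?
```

Initial: counts = {}, items = ['z', 'x', 'x', 'y', 'z', 'x', 'x', 'x', 'x', 'z']
i=0, x='z': counts = {'z': 0}
i=1, x='x': counts = {'z': 0, 'x': 1}
i=2, x='x': counts = {'z': 0, 'x': 3}
i=3, x='y': counts = {'z': 0, 'x': 3, 'y': 3}
i=4, x='z': counts = {'z': 4, 'x': 3, 'y': 3}
i=5, x='x': counts = {'z': 4, 'x': 8, 'y': 3}
i=6, x='x': counts = {'z': 4, 'x': 14, 'y': 3}
i=7, x='x': counts = {'z': 4, 'x': 21, 'y': 3}
i=8, x='x': counts = {'z': 4, 'x': 29, 'y': 3}
i=9, x='z': counts = {'z': 13, 'x': 29, 'y': 3}

{'z': 13, 'x': 29, 'y': 3}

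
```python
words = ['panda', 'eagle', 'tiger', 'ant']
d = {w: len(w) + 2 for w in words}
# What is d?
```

{'panda': 7, 'eagle': 7, 'tiger': 7, 'ant': 5}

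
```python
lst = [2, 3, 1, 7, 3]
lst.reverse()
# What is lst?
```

[3, 7, 1, 3, 2]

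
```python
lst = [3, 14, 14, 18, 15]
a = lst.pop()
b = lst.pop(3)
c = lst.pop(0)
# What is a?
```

After line 1: lst = [3, 14, 14, 18, 15]
After line 2 (pop() -> a = 15): lst = [3, 14, 14, 18]
After line 3 (pop(3) -> b = 18): lst = [3, 14, 14]
After line 4 (pop(0) -> c = 3): lst = [14, 14]

15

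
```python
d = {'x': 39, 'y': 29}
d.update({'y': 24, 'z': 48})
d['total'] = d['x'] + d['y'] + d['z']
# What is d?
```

After line 1: d = {'x': 39, 'y': 29}
After line 2 (y overwritten, z added): d = {'x': 39, 'y': 24, 'z': 48}
After line 3 (total = 39 + 24 + 48 = 111): d = {'x': 39, 'y': 24, 'z': 48, 'total': 111}

{'x': 39, 'y': 24, 'z': 48, 'total': 111}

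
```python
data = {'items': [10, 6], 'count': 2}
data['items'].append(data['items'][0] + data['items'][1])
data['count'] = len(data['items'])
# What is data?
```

After line 1: data = {'items': [10, 6], 'count': 2}
After line 2 (append 10 + 6 = 16): data = {'items': [10, 6, 16], 'count': 2}
After line 3 (count = len(items) = 3): data = {'items': [10, 6, 16], 'count': 3}

{'items': [10, 6, 16], 'count': 3}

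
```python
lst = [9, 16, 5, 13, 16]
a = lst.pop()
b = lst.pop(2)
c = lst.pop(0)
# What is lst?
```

After line 1: lst = [9, 16, 5, 13, 16]
After line 2 (pop() -> a = 16): lst = [9, 16, 5, 13]
After line 3 (pop(2) -> b = 5): lst = [9, 16, 13]
After line 4 (pop(0) -> c = 9): lst = [16, 13]

[16, 13]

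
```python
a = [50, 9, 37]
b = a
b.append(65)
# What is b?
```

After line 1: a = [50, 9, 37]
After line 2 (b = a is an alias, same object): a = [50, 9, 37], b = [50, 9, 37]
After line 3 (b.append mutates the shared list): a = [50, 9, 37, 65], b = [50, 9, 37, 65]

[50, 9, 37, 65]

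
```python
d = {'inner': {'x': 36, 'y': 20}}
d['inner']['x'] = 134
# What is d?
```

After line 1: d = {'inner': {'x': 36, 'y': 20}}
After line 2 (inner x overwritten): d = {'inner': {'x': 134, 'y': 20}}

{'inner': {'x': 134, 'y': 20}}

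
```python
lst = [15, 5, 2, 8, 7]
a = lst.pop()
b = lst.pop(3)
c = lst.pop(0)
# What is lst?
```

After line 1: lst = [15, 5, 2, 8, 7]
After line 2 (pop() -> a = 7): lst = [15, 5, 2, 8]
After line 3 (pop(3) -> b = 8): lst = [15, 5, 2]
After line 4 (pop(0) -> c = 15): lst = [5, 2]

[5, 2]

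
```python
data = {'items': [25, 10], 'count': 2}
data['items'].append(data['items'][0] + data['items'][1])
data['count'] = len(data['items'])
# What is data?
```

After line 1: data = {'items': [25, 10], 'count': 2}
After line 2 (append 25 + 10 = 35): data = {'items': [25, 10, 35], 'count': 2}
After line 3 (count = len(items) = 3): data = {'items': [25, 10, 35], 'count': 3}

{'items': [25, 10, 35], 'count': 3}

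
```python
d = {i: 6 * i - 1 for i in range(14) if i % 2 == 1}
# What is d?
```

{1: 5, 3: 17, 5: 29, 7: 41, 9: 53, 11: 65, 13: 77}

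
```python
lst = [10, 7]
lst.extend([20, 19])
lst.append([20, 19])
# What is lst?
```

After line 1: lst = [10, 7]
After line 2 (extend unpacks [20, 19]): lst = [10, 7, 20, 19]
After line 3 (append adds [20, 19] as single element): lst = [10, 7, 20, 19, [20, 19]]

[10, 7, 20, 19, [20, 19]]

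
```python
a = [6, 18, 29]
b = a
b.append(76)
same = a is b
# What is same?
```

After line 1: a = [6, 18, 29]
After line 2 (b = a is an alias, same object): a = [6, 18, 29], b = [6, 18, 29]
After line 3 (b.append mutates the shared list): a = [6, 18, 29, 76], b = [6, 18, 29, 76]
After line 4 (same = a is b; same object -> True): same = True

True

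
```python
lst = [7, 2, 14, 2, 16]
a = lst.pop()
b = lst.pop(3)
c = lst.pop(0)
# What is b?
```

After line 1: lst = [7, 2, 14, 2, 16]
After line 2 (pop() -> a = 16): lst = [7, 2, 14, 2]
After line 3 (pop(3) -> b = 2): lst = [7, 2, 14]
After line 4 (pop(0) -> c = 7): lst = [2, 14]

2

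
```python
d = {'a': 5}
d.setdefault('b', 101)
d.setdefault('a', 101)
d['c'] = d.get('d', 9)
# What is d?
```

After line 1: d = {'a': 5}
After line 2 (setdefault adds 'b'=101): d = {'a': 5, 'b': 101}
After line 3 (setdefault 'a' no-op, already exists): d = {'a': 5, 'b': 101}
After line 4 (get('d', 9) returns default since 'd' not in d): d = {'a': 5, 'b': 101, 'c': 9}

{'a': 5, 'b': 101, 'c': 9}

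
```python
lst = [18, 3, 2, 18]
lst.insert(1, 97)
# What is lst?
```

[18, 97, 3, 2, 18]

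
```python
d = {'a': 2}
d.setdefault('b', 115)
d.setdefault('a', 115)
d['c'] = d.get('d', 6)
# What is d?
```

After line 1: d = {'a': 2}
After line 2 (setdefault adds 'b'=115): d = {'a': 2, 'b': 115}
After line 3 (setdefault 'a' no-op, already exists): d = {'a': 2, 'b': 115}
After line 4 (get('d', 6) returns default since 'd' not in d): d = {'a': 2, 'b': 115, 'c': 6}

{'a': 2, 'b': 115, 'c': 6}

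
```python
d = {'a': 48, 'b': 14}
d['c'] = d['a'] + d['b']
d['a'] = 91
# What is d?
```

After line 1: d = {'a': 48, 'b': 14}
After line 2 (d['c'] = 48 + 14): d = {'a': 48, 'b': 14, 'c': 62}
After line 3: d = {'a': 91, 'b': 14, 'c': 62}

{'a': 91, 'b': 14, 'c': 62}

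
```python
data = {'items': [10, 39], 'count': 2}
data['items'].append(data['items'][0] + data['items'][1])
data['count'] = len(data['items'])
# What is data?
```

After line 1: data = {'items': [10, 39], 'count': 2}
After line 2 (append 10 + 39 = 49): data = {'items': [10, 39, 49], 'count': 2}
After line 3 (count = len(items) = 3): data = {'items': [10, 39, 49], 'count': 3}

{'items': [10, 39, 49], 'count': 3}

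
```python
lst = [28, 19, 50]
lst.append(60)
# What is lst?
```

[28, 19, 50, 60]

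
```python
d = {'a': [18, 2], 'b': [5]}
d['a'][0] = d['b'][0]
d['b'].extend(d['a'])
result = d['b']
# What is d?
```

After line 1: d = {'a': [18, 2], 'b': [5]}
After line 2 (a[0] = b[0] = 5): d = {'a': [5, 2], 'b': [5]}
After line 3 (b.extend(a) appends [5, 2]): d = {'a': [5, 2], 'b': [5, 5, 2]}
After line 4: result = d['b'] = [5, 5, 2]

{'a': [5, 2], 'b': [5, 5, 2]}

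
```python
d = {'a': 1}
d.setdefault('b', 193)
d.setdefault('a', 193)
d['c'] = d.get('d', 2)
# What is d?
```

After line 1: d = {'a': 1}
After line 2 (setdefault adds 'b'=193): d = {'a': 1, 'b': 193}
After line 3 (setdefault 'a' no-op, already exists): d = {'a': 1, 'b': 193}
After line 4 (get('d', 2) returns default since 'd' not in d): d = {'a': 1, 'b': 193, 'c': 2}

{'a': 1, 'b': 193, 'c': 2}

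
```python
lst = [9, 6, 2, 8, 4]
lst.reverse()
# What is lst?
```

[4, 8, 2, 6, 9]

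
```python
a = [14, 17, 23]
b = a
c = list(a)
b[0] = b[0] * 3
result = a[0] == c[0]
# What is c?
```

After line 1: a = [14, 17, 23]
After line 2 (b = a, alias): a = [14, 17, 23], b = [14, 17, 23]
After line 3 (c = list(a) is a copy, new object): c = [14, 17, 23]
After line 4 (b[0] = 14 * 3 = 42; mutates shared a/b): a = b = [42, 17, 23], c = [14, 17, 23]
After line 5 (a[0] = 42, c[0] = 14; result = False)

[14, 17, 23]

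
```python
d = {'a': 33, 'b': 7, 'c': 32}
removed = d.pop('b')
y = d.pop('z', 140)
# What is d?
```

After line 1: d = {'a': 33, 'b': 7, 'c': 32}
After line 2 (pop 'b' returns 7): d = {'a': 33, 'c': 32}, removed = 7
After line 3 (pop 'z' missing, returns default 140): d = {'a': 33, 'c': 32}, y = 140

{'a': 33, 'c': 32}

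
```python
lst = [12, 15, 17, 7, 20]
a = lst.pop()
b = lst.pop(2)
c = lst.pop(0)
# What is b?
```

After line 1: lst = [12, 15, 17, 7, 20]
After line 2 (pop() -> a = 20): lst = [12, 15, 17, 7]
After line 3 (pop(2) -> b = 17): lst = [12, 15, 7]
After line 4 (pop(0) -> c = 12): lst = [15, 7]

17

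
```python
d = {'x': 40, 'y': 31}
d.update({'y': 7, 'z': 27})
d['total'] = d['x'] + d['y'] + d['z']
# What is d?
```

After line 1: d = {'x': 40, 'y': 31}
After line 2 (y overwritten, z added): d = {'x': 40, 'y': 7, 'z': 27}
After line 3 (total = 40 + 7 + 27 = 74): d = {'x': 40, 'y': 7, 'z': 27, 'total': 74}

{'x': 40, 'y': 7, 'z': 27, 'total': 74}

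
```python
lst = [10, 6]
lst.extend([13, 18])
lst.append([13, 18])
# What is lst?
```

After line 1: lst = [10, 6]
After line 2 (extend unpacks [13, 18]): lst = [10, 6, 13, 18]
After line 3 (append adds [13, 18] as single element): lst = [10, 6, 13, 18, [13, 18]]

[10, 6, 13, 18, [13, 18]]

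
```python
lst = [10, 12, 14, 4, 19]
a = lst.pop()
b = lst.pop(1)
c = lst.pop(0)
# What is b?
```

After line 1: lst = [10, 12, 14, 4, 19]
After line 2 (pop() -> a = 19): lst = [10, 12, 14, 4]
After line 3 (pop(1) -> b = 12): lst = [10, 14, 4]
After line 4 (pop(0) -> c = 10): lst = [14, 4]

12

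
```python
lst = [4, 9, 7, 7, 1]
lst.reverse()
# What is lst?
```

[1, 7, 7, 9, 4]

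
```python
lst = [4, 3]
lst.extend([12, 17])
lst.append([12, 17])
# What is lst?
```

After line 1: lst = [4, 3]
After line 2 (extend unpacks [12, 17]): lst = [4, 3, 12, 17]
After line 3 (append adds [12, 17] as single element): lst = [4, 3, 12, 17, [12, 17]]

[4, 3, 12, 17, [12, 17]]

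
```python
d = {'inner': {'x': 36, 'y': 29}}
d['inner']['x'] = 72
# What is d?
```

After line 1: d = {'inner': {'x': 36, 'y': 29}}
After line 2 (inner x overwritten): d = {'inner': {'x': 72, 'y': 29}}

{'inner': {'x': 72, 'y': 29}}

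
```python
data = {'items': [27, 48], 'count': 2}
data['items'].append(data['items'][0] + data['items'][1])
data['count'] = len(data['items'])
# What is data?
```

After line 1: data = {'items': [27, 48], 'count': 2}
After line 2 (append 27 + 48 = 75): data = {'items': [27, 48, 75], 'count': 2}
After line 3 (count = len(items) = 3): data = {'items': [27, 48, 75], 'count': 3}

{'items': [27, 48, 75], 'count': 3}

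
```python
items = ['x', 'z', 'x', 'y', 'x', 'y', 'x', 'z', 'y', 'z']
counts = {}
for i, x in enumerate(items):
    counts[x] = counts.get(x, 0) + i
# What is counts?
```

Initial: counts = {}, items = ['x', 'z', 'x', 'y', 'x', 'y', 'x', 'z', 'y', 'z']
i=0, x='x': counts = {'x': 0}
i=1, x='z': counts = {'x': 0, 'z': 1}
i=2, x='x': counts = {'x': 2, 'z': 1}
i=3, x='y': counts = {'x': 2, 'z': 1, 'y': 3}
i=4, x='x': counts = {'x': 6, 'z': 1, 'y': 3}
i=5, x='y': counts = {'x': 6, 'z': 1, 'y': 8}
i=6, x='x': counts = {'x': 12, 'z': 1, 'y': 8}
i=7, x='z': counts = {'x': 12, 'z': 8, 'y': 8}
i=8, x='y': counts = {'x': 12, 'z': 8, 'y': 16}
i=9, x='z': counts = {'x': 12, 'z': 17, 'y': 16}

{'x': 12, 'z': 17, 'y': 16}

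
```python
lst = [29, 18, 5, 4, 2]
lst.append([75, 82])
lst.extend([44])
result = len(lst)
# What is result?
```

After line 1: lst = [29, 18, 5, 4, 2]
After line 2 (append adds [75, 82] as single element): lst = [29, 18, 5, 4, 2, [75, 82]]
After line 3 (extend unpacks [44], adds 44): lst = [29, 18, 5, 4, 2, [75, 82], 44]
After line 4: result = len(lst) = 7

7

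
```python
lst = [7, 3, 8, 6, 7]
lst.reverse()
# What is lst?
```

[7, 6, 8, 3, 7]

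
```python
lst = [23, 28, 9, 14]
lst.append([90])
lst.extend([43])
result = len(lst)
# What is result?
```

After line 1: lst = [23, 28, 9, 14]
After line 2 (append adds [90] as single element): lst = [23, 28, 9, 14, [90]]
After line 3 (extend unpacks [43], adds 43): lst = [23, 28, 9, 14, [90], 43]
After line 4: result = len(lst) = 6

6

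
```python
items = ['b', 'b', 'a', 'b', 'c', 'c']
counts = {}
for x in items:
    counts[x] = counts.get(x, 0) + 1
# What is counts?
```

Initial: counts = {}, items = ['b', 'b', 'a', 'b', 'c', 'c']
See 'b': counts = {'b': 1}
See 'b': counts = {'b': 2}
See 'a': counts = {'b': 2, 'a': 1}
See 'b': counts = {'b': 3, 'a': 1}
See 'c': counts = {'b': 3, 'a': 1, 'c': 1}
See 'c': counts = {'b': 3, 'a': 1, 'c': 2}

{'b': 3, 'a': 1, 'c': 2}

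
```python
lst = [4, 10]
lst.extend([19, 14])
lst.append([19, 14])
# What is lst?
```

After line 1: lst = [4, 10]
After line 2 (extend unpacks [19, 14]): lst = [4, 10, 19, 14]
After line 3 (append adds [19, 14] as single element): lst = [4, 10, 19, 14, [19, 14]]

[4, 10, 19, 14, [19, 14]]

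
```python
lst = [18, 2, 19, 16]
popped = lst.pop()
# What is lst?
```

[18, 2, 19]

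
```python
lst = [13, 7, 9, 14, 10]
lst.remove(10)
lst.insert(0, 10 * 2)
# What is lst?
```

After line 1: lst = [13, 7, 9, 14, 10]
After line 2 (remove first 10): lst = [13, 7, 9, 14]
After line 3 (insert 20 at index 0): lst = [20, 13, 7, 9, 14]

[20, 13, 7, 9, 14]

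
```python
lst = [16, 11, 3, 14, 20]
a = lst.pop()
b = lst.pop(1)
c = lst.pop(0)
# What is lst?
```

After line 1: lst = [16, 11, 3, 14, 20]
After line 2 (pop() -> a = 20): lst = [16, 11, 3, 14]
After line 3 (pop(1) -> b = 11): lst = [16, 3, 14]
After line 4 (pop(0) -> c = 16): lst = [3, 14]

[3, 14]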